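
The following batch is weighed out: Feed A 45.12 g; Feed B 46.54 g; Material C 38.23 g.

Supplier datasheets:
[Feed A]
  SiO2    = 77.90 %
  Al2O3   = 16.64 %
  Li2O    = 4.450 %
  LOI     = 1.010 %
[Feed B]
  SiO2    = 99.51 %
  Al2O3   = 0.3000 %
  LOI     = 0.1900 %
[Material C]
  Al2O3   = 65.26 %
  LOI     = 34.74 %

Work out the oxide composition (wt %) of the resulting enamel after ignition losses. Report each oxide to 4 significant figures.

Glass mass = 116.1 g (batch 129.9 − LOI 13.83).
Composition: SiO2 70.19%, Al2O3 28.08%, Li2O 1.730%

In-progress results are printed with 4-significant-figure rounding between the steps; each numeric step keeps exact precision at every stage — every reported figure is rounded a single time. The derived quantities (glass mass, three oxide percentages, ignition loss, the totals, the yield) are rebuilt starting from the weights for 116.1 g of glass at exact precision exactly as shown in either problem or answer.
Delivered oxide masses:
  SiO2: 45.12·0.7790 + 46.54·0.9951 = 81.46 g
  Al2O3: 45.12·0.1664 + 46.54·0.003000 + 38.23·0.6526 = 32.60 g
  Li2O: 45.12·0.04450 = 2.008 g
LOI: 45.12·0.01010 + 46.54·0.001900 + 38.23·0.3474 = 13.83 g
Glass mass = batch − LOI = 129.9 − 13.83 = 116.1 g (equal to the oxide-mass sum)
percent share: oxide ÷ glass, ×100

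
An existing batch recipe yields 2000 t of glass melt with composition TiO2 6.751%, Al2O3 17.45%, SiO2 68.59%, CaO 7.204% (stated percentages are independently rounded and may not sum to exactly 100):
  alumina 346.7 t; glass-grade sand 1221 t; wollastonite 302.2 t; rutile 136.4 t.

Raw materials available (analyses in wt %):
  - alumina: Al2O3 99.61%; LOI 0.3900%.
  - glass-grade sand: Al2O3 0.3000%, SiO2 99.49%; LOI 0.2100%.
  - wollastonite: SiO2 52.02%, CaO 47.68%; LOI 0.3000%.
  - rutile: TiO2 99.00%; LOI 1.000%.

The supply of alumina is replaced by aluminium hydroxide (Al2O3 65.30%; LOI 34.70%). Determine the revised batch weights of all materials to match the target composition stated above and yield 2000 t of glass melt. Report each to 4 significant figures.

Values along the way are printed (rounded to four significant figures) alongside each step. Each numeric step holds full float precision in all steps; each reported figure is rounded only once. Derived quantities (the four compositions, net glass mass, LOI, yield, totals) are rebuilt from the weighed amounts on 2000 t of glass at full precision, exactly as printed in problem or answer.
Oxide mass targets, per 2000 t glass melt:
  TiO2: 6.751% × 2000 = 135.0 t
  Al2O3: 17.45% × 2000 = 349.0 t
  SiO2: 68.59% × 2000 = 1372 t
  CaO: 7.204% × 2000 = 144.1 t
Sums-versus-targets review applying the batch weights above, per the basis as stated (each sum matches its target mass exact up to rounding of places):
  TiO2: 136.4·0.9900 = 135.0 t (target 135.0 t)
  Al2O3: 528.8·0.6530 + 1221·0.003000 = 349.0 t (target 349.0 t)
  SiO2: 1221·0.9949 + 302.2·0.5202 = 1372 t (target 1372 t)
  CaO: 302.2·0.4768 = 144.1 t (target 144.1 t)
Auditing the glass mass value: total batch − LOI = 2000 t (the targets, summed, come to 2000 t; stated basis 2000 t — gaps are rounding artifacts).
Total batch = Σ batch = 2188 t; loss to ignition Σ batch·LOI = 188.3 t; as yield: glass ÷ batch → 91.39%.

Revised batch per 2000 t glass melt:
  aluminium hydroxide: 528.8 t
  glass-grade sand: 1221 t
  wollastonite: 302.2 t
  rutile: 136.4 t
Total batch = 2188 t; LOI loss = 188.3 t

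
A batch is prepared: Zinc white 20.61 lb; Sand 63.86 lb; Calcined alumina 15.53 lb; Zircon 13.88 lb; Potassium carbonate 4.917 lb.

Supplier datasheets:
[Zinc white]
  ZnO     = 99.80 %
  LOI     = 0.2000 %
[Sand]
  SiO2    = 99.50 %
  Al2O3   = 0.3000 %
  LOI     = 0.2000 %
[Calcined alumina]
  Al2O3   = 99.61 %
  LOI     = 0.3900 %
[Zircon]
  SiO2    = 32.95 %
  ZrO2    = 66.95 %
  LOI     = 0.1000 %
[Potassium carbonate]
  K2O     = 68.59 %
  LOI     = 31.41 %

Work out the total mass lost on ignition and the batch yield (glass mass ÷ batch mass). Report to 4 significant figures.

LOI loss = 1.788 lb; glass = 117.0 lb; yield = 98.50%

The whole derivation maintains exact precision from start to finish; in-progress results are displayed (rounded to 4 significant figures) between the steps; each reported figure takes just one rounding. Derived quantities (LOI, the five compositions, net glass mass, yield, the totals) are carried in exact precision from the batch weights per 117.0 lb of glass, exactly as shown in question or answer.
LOI of each material in turn:
  Zinc white: 20.61 × 0.002000 = 0.04122 lb
  Sand: 63.86 × 0.002000 = 0.1277 lb
  Calcined alumina: 15.53 × 0.003900 = 0.06057 lb
  Zircon: 13.88 × 0.001000 = 0.01388 lb
  Potassium carbonate: 4.917 × 0.3141 = 1.544 lb
Total LOI = 1.788 lb
Glass = batch − LOI = 118.8 − 1.788 = 117.0 lb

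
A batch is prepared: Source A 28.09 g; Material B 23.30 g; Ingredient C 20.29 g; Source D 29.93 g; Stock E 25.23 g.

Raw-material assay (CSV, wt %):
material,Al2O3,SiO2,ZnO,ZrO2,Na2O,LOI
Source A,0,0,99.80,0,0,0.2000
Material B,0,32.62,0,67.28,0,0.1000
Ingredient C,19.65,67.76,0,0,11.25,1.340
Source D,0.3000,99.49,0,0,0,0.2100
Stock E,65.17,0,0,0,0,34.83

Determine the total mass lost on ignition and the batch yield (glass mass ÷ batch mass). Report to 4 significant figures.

Working values are printed, rounded to 4 significant digits, alongside each step. Each numeric step keeps exact precision in every operation. Each reported number is rounded exactly once; the derived quantities (the totals, five oxide percentages, the yield, LOI, net glass mass) are computed from the weighed amounts for 117.6 g of glass at exact precision as they appear in the problem or answer text.
Each material's LOI contribution:
  Source A: 28.09 × 0.002000 = 0.05618 g
  Material B: 23.30 × 0.001000 = 0.02330 g
  Ingredient C: 20.29 × 0.01340 = 0.2719 g
  Source D: 29.93 × 0.002100 = 0.06285 g
  Stock E: 25.23 × 0.3483 = 8.788 g
Total LOI = 9.202 g
Glass = batch − LOI = 126.8 − 9.202 = 117.6 g

LOI loss = 9.202 g; glass = 117.6 g; yield = 92.75%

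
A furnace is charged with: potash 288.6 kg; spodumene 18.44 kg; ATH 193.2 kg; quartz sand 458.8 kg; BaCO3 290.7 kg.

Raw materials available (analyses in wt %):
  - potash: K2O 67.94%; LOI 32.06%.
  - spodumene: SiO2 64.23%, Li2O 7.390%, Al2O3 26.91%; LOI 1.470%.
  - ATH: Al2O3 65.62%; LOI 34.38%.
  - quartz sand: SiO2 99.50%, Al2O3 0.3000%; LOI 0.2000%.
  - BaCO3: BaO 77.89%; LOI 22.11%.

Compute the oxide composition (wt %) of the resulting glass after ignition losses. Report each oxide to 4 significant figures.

Glass mass = 1025 kg (batch 1250 − LOI 224.4).
Composition: K2O 19.12%, SiO2 45.68%, Li2O 0.1329%, BaO 22.08%, Al2O3 12.98%

The working math carries full precision at each step; values along the way are shown rounded off to 4 significant figures on the page — each reported figure is rounded once only. All derived quantities (glass mass, LOI, five oxide percentages, the totals, yield) are computed from the batch weights for 1025 kg of glass in full precision, as given in the question or the answer.
Per-oxide mass from batch:
  K2O: 288.6·0.6794 = 196.1 kg
  SiO2: 18.44·0.6423 + 458.8·0.9950 = 468.4 kg
  Li2O: 18.44·0.07390 = 1.363 kg
  BaO: 290.7·0.7789 = 226.4 kg
  Al2O3: 18.44·0.2691 + 193.2·0.6562 + 458.8·0.003000 = 133.1 kg
LOI: 288.6·0.3206 + 18.44·0.01470 + 193.2·0.3438 + 458.8·0.002000 + 290.7·0.2211 = 224.4 kg
Glass mass = batch − LOI = 1250 − 224.4 = 1025 kg (equal to the oxide-mass sum)
percent share: oxide ÷ glass, ×100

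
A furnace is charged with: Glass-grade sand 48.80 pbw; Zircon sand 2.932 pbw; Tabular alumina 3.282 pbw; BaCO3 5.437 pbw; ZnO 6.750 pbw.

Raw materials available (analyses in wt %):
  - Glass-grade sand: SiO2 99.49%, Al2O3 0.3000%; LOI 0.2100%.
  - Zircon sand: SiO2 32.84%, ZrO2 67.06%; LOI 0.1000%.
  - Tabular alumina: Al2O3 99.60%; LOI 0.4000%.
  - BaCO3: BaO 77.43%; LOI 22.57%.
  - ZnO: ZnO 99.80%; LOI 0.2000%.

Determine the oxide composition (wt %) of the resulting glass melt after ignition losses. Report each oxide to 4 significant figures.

Glass mass = 65.84 pbw (batch 67.20 − LOI 1.359).
Composition: ZnO 10.23%, SiO2 75.20%, ZrO2 2.986%, BaO 6.394%, Al2O3 5.187%

All arithmetic carries full precision through every step. Intermediates are rounded to 4 significant figures wherever printed. A single rounding finalizes each reported value — all derived quantities (the yield, totals, net glass mass, ignition loss, the five compositions) are rebuilt in exact precision using the weight values at 65.84 pbw of glass, as set out in question or answer.
Per-oxide mass from batch:
  ZnO: 6.750·0.9980 = 6.737 pbw
  SiO2: 48.80·0.9949 + 2.932·0.3284 = 49.51 pbw
  ZrO2: 2.932·0.6706 = 1.966 pbw
  BaO: 5.437·0.7743 = 4.210 pbw
  Al2O3: 48.80·0.003000 + 3.282·0.9960 = 3.415 pbw
LOI: 48.80·0.002100 + 2.932·0.001000 + 3.282·0.004000 + 5.437·0.2257 + 6.750·0.002000 = 1.359 pbw
Resulting glass, batch − LOI: 67.20 − 1.359 = 65.84 pbw (the oxide masses sum to this)
percent share: oxide ÷ glass, ×100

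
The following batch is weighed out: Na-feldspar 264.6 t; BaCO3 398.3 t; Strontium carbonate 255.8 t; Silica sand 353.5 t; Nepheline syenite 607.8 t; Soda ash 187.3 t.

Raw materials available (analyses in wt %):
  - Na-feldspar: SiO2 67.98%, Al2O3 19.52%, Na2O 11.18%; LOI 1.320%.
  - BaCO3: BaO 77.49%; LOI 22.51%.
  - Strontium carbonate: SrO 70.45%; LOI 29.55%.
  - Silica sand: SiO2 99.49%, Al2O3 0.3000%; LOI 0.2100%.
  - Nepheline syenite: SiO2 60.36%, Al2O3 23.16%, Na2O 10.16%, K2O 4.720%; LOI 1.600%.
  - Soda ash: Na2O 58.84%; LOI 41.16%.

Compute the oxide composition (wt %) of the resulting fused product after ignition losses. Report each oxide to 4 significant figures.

The intermediate values appear, with 4-significant-figure rounding, within the worked lines; each numeric step keeps full precision through every step; exactly one rounding lands on each reported figure. Derived quantities, which include the yield, totals, ignition loss, six oxide percentages, net glass mass, are recomputed in full float precision, as they appear in the problem or the answer, using the weight values per 1811 t of glass.
Delivered oxide masses:
  SiO2: 264.6·0.6798 + 353.5·0.9949 + 607.8·0.6036 = 898.4 t
  Al2O3: 264.6·0.1952 + 353.5·0.003000 + 607.8·0.2316 = 193.5 t
  Na2O: 264.6·0.1118 + 607.8·0.1016 + 187.3·0.5884 = 201.5 t
  K2O: 607.8·0.04720 = 28.69 t
  BaO: 398.3·0.7749 = 308.6 t
  SrO: 255.8·0.7045 = 180.2 t
LOI: 264.6·0.01320 + 398.3·0.2251 + 255.8·0.2955 + 353.5·0.002100 + 607.8·0.01600 + 187.3·0.4116 = 256.3 t
batch − LOI leaves glass = 2067 − 256.3 = 1811 t (= the summed oxide contributions)
oxide / glass × 100 gives the wt %

Glass mass = 1811 t (batch 2067 − LOI 256.3).
Composition: SiO2 49.61%, Al2O3 10.68%, Na2O 11.13%, K2O 1.584%, BaO 17.04%, SrO 9.951%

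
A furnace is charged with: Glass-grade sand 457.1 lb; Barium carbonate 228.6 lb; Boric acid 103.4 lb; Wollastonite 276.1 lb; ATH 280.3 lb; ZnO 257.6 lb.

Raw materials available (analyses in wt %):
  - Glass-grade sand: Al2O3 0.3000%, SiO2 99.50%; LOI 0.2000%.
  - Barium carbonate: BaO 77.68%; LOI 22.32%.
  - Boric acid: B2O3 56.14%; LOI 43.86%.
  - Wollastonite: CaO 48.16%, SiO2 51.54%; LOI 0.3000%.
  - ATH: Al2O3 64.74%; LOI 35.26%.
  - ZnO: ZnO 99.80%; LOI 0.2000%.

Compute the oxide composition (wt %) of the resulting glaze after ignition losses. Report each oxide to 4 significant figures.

All internal work keeps full float precision at all times — mid-chain values are shown with 4-significant-digit rounding as written — a single rounding finalizes every reported number; the derived quantities, which include LOI, the yield, six oxide percentages, glass mass, the totals, are re-derived at exact precision, as they appear in the question or the answer, from the batch weights per 1406 lb of glass.
Delivered oxide masses:
  CaO: 276.1·0.4816 = 133.0 lb
  BaO: 228.6·0.7768 = 177.6 lb
  B2O3: 103.4·0.5614 = 58.05 lb
  Al2O3: 457.1·0.003000 + 280.3·0.6474 = 182.8 lb
  SiO2: 457.1·0.9950 + 276.1·0.5154 = 597.1 lb
  ZnO: 257.6·0.9980 = 257.1 lb
LOI: 457.1·0.002000 + 228.6·0.2232 + 103.4·0.4386 + 276.1·0.003000 + 280.3·0.3526 + 257.6·0.002000 = 197.5 lb
Glass = total batch minus LOI = 1603 − 197.5 = 1406 lb (= the summed oxide contributions)
wt % = 100 × oxide mass / glass mass

Glass mass = 1406 lb (batch 1603 − LOI 197.5).
Composition: CaO 9.460%, BaO 12.63%, B2O3 4.130%, Al2O3 13.01%, SiO2 42.48%, ZnO 18.29%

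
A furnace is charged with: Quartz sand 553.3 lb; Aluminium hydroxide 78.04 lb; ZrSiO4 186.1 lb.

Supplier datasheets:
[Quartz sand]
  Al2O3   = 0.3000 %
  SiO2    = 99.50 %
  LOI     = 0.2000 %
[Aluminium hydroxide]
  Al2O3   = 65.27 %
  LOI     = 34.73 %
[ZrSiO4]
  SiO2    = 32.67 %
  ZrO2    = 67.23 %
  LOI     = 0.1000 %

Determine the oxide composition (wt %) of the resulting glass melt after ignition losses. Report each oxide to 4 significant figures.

The working math keeps full precision in every operation — intermediates are displayed, rounded to 4 significant digits, when written out — each reported result is rounded exactly once; all derived quantities, which include totals, glass mass, three oxide percentages, the yield, LOI, are recomputed in exact precision, exactly as shown in the question or the answer, from the weighed amounts per 789.0 lb of glass.
Oxide-by-oxide delivered mass:
  Al2O3: 553.3·0.003000 + 78.04·0.6527 = 52.60 lb
  SiO2: 553.3·0.9950 + 186.1·0.3267 = 611.3 lb
  ZrO2: 186.1·0.6723 = 125.1 lb
LOI: 553.3·0.002000 + 78.04·0.3473 + 186.1·0.001000 = 28.40 lb
Glass = total batch minus LOI = 817.4 − 28.40 = 789.0 lb (consistent with Σ oxide mass)
each wt % is 100 × oxide ÷ glass

Glass mass = 789.0 lb (batch 817.4 − LOI 28.40).
Composition: Al2O3 6.666%, SiO2 77.48%, ZrO2 15.86%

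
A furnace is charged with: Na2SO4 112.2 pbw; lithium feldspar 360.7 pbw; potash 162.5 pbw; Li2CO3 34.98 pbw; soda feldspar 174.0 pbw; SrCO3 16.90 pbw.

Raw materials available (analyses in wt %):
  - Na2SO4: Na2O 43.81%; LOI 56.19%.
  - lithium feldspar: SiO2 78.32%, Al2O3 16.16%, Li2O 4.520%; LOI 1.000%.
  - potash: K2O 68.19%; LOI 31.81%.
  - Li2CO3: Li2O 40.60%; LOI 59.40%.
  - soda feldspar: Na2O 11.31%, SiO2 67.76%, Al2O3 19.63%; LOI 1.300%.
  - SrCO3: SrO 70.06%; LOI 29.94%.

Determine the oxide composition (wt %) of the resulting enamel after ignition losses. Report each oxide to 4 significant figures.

Intermediates are shown, rounded to 4 significant digits, in the working; all internal work holds full precision from first step to last; exactly one rounding lands on every reported number; all derived quantities, which include the six compositions, yield, ignition loss, net glass mass, totals, are recomputed at full float precision, exactly as shown in the question or the answer, from the weighed amounts per 714.8 pbw of glass.
Per-oxide mass from batch:
  Na2O: 112.2·0.4381 + 174.0·0.1131 = 68.83 pbw
  SiO2: 360.7·0.7832 + 174.0·0.6776 = 400.4 pbw
  K2O: 162.5·0.6819 = 110.8 pbw
  Al2O3: 360.7·0.1616 + 174.0·0.1963 = 92.45 pbw
  SrO: 16.90·0.7006 = 11.84 pbw
  Li2O: 360.7·0.04520 + 34.98·0.4060 = 30.51 pbw
LOI: 112.2·0.5619 + 360.7·0.01000 + 162.5·0.3181 + 34.98·0.5940 + 174.0·0.01300 + 16.90·0.2994 = 146.4 pbw
Net of LOI, the glass mass = 861.3 − 146.4 = 714.8 pbw (equal to the oxide-mass sum)
oxide / glass × 100 gives the wt %

Glass mass = 714.8 pbw (batch 861.3 − LOI 146.4).
Composition: Na2O 9.629%, SiO2 56.01%, K2O 15.50%, Al2O3 12.93%, SrO 1.656%, Li2O 4.267%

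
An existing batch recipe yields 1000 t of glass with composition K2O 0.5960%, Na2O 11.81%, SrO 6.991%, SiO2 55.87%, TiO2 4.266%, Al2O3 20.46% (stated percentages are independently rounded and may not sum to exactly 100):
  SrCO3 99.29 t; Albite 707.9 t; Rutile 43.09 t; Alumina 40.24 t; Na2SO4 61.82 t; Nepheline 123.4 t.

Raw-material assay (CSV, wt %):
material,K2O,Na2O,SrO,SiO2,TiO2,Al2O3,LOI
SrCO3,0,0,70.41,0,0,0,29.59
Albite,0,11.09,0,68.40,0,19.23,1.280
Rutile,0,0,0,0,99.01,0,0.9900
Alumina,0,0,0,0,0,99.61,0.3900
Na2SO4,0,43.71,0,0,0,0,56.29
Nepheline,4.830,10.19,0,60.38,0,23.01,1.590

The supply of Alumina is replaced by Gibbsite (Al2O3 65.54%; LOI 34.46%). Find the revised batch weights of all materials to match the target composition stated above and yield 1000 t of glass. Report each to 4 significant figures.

The whole derivation maintains full float precision from start to finish. The intermediate values are shown with 4-significant-figure rounding when written out; every reported number includes exactly one rounding — the derived quantities (net glass mass, LOI, six oxide percentages, totals, the yield) are re-derived at full float precision from the weighed amounts per 1000 t of glass, precisely as stated by the problem or answer text.
Oxide mass targets, per 1000 t glass:
  K2O: 0.5960% × 1000 = 5.960 t
  Na2O: 11.81% × 1000 = 118.1 t
  SrO: 6.991% × 1000 = 69.91 t
  SiO2: 55.87% × 1000 = 558.7 t
  TiO2: 4.266% × 1000 = 42.66 t
  Al2O3: 20.46% × 1000 = 204.6 t
Mass-balance tally per oxide using the reported weights, under the basis named above (summed amounts equal target values given rounding of the digits):
  K2O: 123.4·0.04830 = 5.960 t (target 5.960 t)
  Na2O: 707.9·0.1109 + 61.82·0.4371 + 123.4·0.1019 = 118.1 t (target 118.1 t)
  SrO: 99.29·0.7041 = 69.91 t (target 69.91 t)
  SiO2: 707.9·0.6840 + 123.4·0.6038 = 558.7 t (target 558.7 t)
  TiO2: 43.09·0.9901 = 42.66 t (target 42.66 t)
  Al2O3: 707.9·0.1923 + 61.15·0.6554 + 123.4·0.2301 = 204.6 t (target 204.6 t)
Consistency of the glass mass: total batch − LOI = 999.9 t (summing oxide targets gives 999.9 t; stated basis 1000 t — any gap is answer rounding).
Total batch = Σ batch = 1097 t; loss to ignition Σ batch·LOI = 96.70 t; as yield: glass ÷ batch → 91.18%.

Revised batch per 1000 t glass:
  SrCO3: 99.29 t
  Albite: 707.9 t
  Rutile: 43.09 t
  Gibbsite: 61.15 t
  Na2SO4: 61.82 t
  Nepheline: 123.4 t
Total batch = 1097 t; LOI loss = 96.70 t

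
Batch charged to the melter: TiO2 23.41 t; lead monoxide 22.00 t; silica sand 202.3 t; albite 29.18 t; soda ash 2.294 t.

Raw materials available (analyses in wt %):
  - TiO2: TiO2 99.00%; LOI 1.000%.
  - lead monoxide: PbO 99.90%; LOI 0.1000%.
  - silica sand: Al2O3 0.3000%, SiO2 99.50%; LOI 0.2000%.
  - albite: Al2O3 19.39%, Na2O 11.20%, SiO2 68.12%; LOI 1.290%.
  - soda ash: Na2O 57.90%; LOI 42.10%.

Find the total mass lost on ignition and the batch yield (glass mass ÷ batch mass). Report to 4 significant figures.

LOI loss = 2.003 t; glass = 277.2 t; yield = 99.28%

Working values appear rounded to four significant digits when written out. All internal work runs at full float precision end to end. Every reported result sees exactly one rounding. The derived quantities (glass mass, totals, the five compositions, ignition loss, yield) are re-derived from the weighed amounts per 277.2 t of glass in exact precision, as given in question or answer.
Loss on ignition, line by line:
  TiO2: 23.41 × 0.01000 = 0.2341 t
  lead monoxide: 22.00 × 0.001000 = 0.02200 t
  silica sand: 202.3 × 0.002000 = 0.4046 t
  albite: 29.18 × 0.01290 = 0.3764 t
  soda ash: 2.294 × 0.4210 = 0.9658 t
Total LOI = 2.003 t
Glass = batch − LOI = 279.2 − 2.003 = 277.2 t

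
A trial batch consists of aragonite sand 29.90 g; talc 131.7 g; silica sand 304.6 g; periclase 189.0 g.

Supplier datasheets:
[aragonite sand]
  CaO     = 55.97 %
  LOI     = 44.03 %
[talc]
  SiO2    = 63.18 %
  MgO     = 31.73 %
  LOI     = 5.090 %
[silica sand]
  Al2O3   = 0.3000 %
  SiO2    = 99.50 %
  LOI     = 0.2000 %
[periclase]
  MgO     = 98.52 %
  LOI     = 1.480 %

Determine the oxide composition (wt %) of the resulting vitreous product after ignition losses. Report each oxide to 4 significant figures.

Values along the way are shown with 4-significant-digit rounding as written; all internal work carries exact precision in all steps. Every reported number is rounded just once. All derived quantities are rebuilt from the weighed amounts for 631.9 g of glass in full precision (glass mass, the four compositions, LOI, yield, totals), as they appear in the problem or the answer.
What the batch supplies per oxide:
  CaO: 29.90·0.5597 = 16.74 g
  Al2O3: 304.6·0.003000 = 0.9138 g
  SiO2: 131.7·0.6318 + 304.6·0.9950 = 386.3 g
  MgO: 131.7·0.3173 + 189.0·0.9852 = 228.0 g
LOI: 29.90·0.4403 + 131.7·0.05090 + 304.6·0.002000 + 189.0·0.01480 = 23.27 g
Resulting glass, batch − LOI: 655.2 − 23.27 = 631.9 g (= Σ oxide masses)
wt %: oxide over glass, times 100

Glass mass = 631.9 g (batch 655.2 − LOI 23.27).
Composition: CaO 2.648%, Al2O3 0.1446%, SiO2 61.13%, MgO 36.08%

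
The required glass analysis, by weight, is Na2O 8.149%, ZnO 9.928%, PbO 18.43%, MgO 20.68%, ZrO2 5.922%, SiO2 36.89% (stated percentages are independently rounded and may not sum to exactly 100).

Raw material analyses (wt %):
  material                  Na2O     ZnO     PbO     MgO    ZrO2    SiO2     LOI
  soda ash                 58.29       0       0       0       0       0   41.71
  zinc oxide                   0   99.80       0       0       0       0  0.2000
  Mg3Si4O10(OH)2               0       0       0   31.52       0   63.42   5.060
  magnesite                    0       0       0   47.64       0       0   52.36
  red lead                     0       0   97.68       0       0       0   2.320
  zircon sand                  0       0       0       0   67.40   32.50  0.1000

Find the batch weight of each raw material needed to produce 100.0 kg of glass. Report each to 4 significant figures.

In-progress results are displayed, rounded to 4 significant digits, as written. The working math runs at full precision at each step; every reported result sees exactly one rounding; all derived quantities are rebuilt at exact precision (the totals, net glass mass, the yield, LOI, the six compositions) starting from the weights on 100.0 kg of glass as given in the problem or the answer.
Oxide-by-oxide targets in 100.0 kg glass:
  Na2O: 8.149% × 100.0 = 8.149 kg
  ZnO: 9.928% × 100.0 = 9.928 kg
  PbO: 18.43% × 100.0 = 18.43 kg
  MgO: 20.68% × 100.0 = 20.68 kg
  ZrO2: 5.922% × 100.0 = 5.922 kg
  SiO2: 36.89% × 100.0 = 36.89 kg
Balance tally, oxide-wise, from the weights as reported, per the basis as stated (every target is met by its sum net of answer rounding effects):
  Na2O: 13.98·0.5829 = 8.149 kg (target 8.149 kg)
  ZnO: 9.948·0.9980 = 9.928 kg (target 9.928 kg)
  PbO: 18.87·0.9768 = 18.43 kg (target 18.43 kg)
  MgO: 53.67·0.3152 + 7.902·0.4764 = 20.68 kg (target 20.68 kg)
  ZrO2: 8.786·0.6740 = 5.922 kg (target 5.922 kg)
  SiO2: 53.67·0.6342 + 8.786·0.3250 = 36.89 kg (target 36.89 kg)
Mass balance on the glass: net batch after ignition = 100.0 kg (summing oxide targets gives 100.0 kg; versus the stated basis of 100.0 kg — a pure rounding effect).
Adding the batch up: Σ batch = 113.2 kg; ignition loss, Σ(batch × LOI) = 13.15 kg; yield: glass divided by total = 88.38%.

Batch per 100.0 kg glass:
  soda ash: 13.98 kg
  zinc oxide: 9.948 kg
  Mg3Si4O10(OH)2: 53.67 kg
  magnesite: 7.902 kg
  red lead: 18.87 kg
  zircon sand: 8.786 kg
Total batch = 113.2 kg; LOI loss = 13.15 kg; yield = 88.38%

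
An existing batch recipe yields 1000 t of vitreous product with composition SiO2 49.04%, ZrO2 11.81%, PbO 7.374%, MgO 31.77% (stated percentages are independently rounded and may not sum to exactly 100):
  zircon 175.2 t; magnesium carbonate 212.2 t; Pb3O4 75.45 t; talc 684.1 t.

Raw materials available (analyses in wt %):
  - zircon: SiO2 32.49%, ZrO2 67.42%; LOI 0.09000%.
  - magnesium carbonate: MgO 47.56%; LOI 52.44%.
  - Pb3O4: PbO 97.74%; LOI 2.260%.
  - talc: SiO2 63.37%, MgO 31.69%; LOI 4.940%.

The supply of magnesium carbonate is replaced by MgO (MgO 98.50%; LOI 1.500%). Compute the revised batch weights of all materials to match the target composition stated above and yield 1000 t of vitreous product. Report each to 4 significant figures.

The working math runs at full float precision from first step to last. Mid-chain values are shown rounded to four significant figures between the steps; exactly one rounding goes into every reported figure; all derived quantities (glass mass, LOI, the totals, yield, the four compositions) are re-derived at exact precision using the weight values per 1000 t of glass, as given in the problem or answer text.
Target masses of each oxide per 1000 t vitreous product:
  SiO2: 49.04% × 1000 = 490.4 t
  ZrO2: 11.81% × 1000 = 118.1 t
  PbO: 7.374% × 1000 = 73.74 t
  MgO: 31.77% × 1000 = 317.7 t
Mass-balance tally per oxide using the reported weights, relative to the basis at hand (each sum matches its target mass net of answer rounding effects):
  SiO2: 175.2·0.3249 + 684.1·0.6337 = 490.4 t (target 490.4 t)
  ZrO2: 175.2·0.6742 = 118.1 t (target 118.1 t)
  PbO: 75.45·0.9774 = 73.74 t (target 73.74 t)
  MgO: 102.5·0.9850 + 684.1·0.3169 = 317.8 t (target 317.7 t)
Glass-mass closure: batch Σ − ignition loss = 1000 t (the Σ of target masses is 999.9 t; with the basis standing at 1000 t — gaps are rounding artifacts).
Whole-batch sum: Σ batch = 1037 t; LOI removed, Σ of batch·LOI: 37.19 t; the yield ratio, glass ÷ batch: 96.41%.

Revised batch per 1000 t vitreous product:
  zircon: 175.2 t
  MgO: 102.5 t
  Pb3O4: 75.45 t
  talc: 684.1 t
Total batch = 1037 t; LOI loss = 37.19 t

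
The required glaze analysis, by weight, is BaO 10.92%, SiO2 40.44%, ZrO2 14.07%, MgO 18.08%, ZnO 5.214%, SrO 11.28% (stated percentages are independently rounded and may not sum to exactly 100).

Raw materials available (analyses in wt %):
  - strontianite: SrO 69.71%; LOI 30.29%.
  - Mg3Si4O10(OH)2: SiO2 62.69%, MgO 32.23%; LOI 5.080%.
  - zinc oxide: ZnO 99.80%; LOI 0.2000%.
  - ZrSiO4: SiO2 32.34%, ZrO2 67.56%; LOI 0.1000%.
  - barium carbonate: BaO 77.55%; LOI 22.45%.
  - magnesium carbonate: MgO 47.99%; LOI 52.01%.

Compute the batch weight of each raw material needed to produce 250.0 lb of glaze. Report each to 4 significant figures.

Values along the way are shown rounded off to 4 significant figures in the working; the whole derivation carries exact precision end to end — a single rounding finalizes each reported number — derived quantities (yield, glass mass, LOI, six oxide percentages, the totals) are computed using the weight values for 250.0 lb of glass at exact precision as they appear in either problem or answer.
Target oxide masses per 250.0 lb glaze:
  BaO: 10.92% × 250.0 = 27.30 lb
  SiO2: 40.44% × 250.0 = 101.1 lb
  ZrO2: 14.07% × 250.0 = 35.17 lb
  MgO: 18.08% × 250.0 = 45.20 lb
  ZnO: 5.214% × 250.0 = 13.04 lb
  SrO: 11.28% × 250.0 = 28.20 lb
Verifying the oxide balance per the reported batch figures, at the basis given (oxide sums agree with the targets once rounding is allowed for):
  BaO: 35.20·0.7755 = 27.30 lb (target 27.30 lb)
  SiO2: 134.4·0.6269 + 52.06·0.3234 = 101.1 lb (target 101.1 lb)
  ZrO2: 52.06·0.6756 = 35.17 lb (target 35.17 lb)
  MgO: 134.4·0.3223 + 3.916·0.4799 = 45.20 lb (target 45.20 lb)
  ZnO: 13.06·0.9980 = 13.03 lb (target 13.04 lb)
  SrO: 40.45·0.6971 = 28.20 lb (target 28.20 lb)
Glass mass check: total charge less LOI = 250.0 lb (per-oxide target masses sum to 250.0 lb; against the stated basis, 250.0 lb — differing by rounding only).
Adding the batch up: Σ batch = 279.1 lb; LOI removed, Σ of batch·LOI: 29.10 lb; yield: glass divided by total = 89.57%.

Batch per 250.0 lb glaze:
  strontianite: 40.45 lb
  Mg3Si4O10(OH)2: 134.4 lb
  zinc oxide: 13.06 lb
  ZrSiO4: 52.06 lb
  barium carbonate: 35.20 lb
  magnesium carbonate: 3.916 lb
Total batch = 279.1 lb; LOI loss = 29.10 lb; yield = 89.57%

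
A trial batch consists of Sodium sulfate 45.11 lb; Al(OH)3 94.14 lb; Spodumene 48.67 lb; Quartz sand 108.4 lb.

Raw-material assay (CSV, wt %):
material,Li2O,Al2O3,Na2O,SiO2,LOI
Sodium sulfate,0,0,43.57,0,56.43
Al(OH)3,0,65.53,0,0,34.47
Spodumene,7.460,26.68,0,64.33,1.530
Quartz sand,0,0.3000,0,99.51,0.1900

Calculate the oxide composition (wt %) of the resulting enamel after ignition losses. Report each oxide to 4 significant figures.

Glass mass = 237.5 lb (batch 296.3 − LOI 58.86).
Composition: Li2O 1.529%, Al2O3 31.58%, Na2O 8.277%, SiO2 58.61%

All internal work carries full precision throughout; intermediates are printed with 4-significant-figure rounding as written. Each reported number is rounded once only — derived quantities are computed using the weight values for 237.5 lb of glass at full float precision (the yield, the totals, four oxide percentages, net glass mass, ignition loss) as quoted within the problem or the answer.
Oxide-by-oxide delivered mass:
  Li2O: 48.67·0.07460 = 3.631 lb
  Al2O3: 94.14·0.6553 + 48.67·0.2668 + 108.4·0.003000 = 75.00 lb
  Na2O: 45.11·0.4357 = 19.65 lb
  SiO2: 48.67·0.6433 + 108.4·0.9951 = 139.2 lb
LOI: 45.11·0.5643 + 94.14·0.3447 + 48.67·0.01530 + 108.4·0.001900 = 58.86 lb
Resulting glass, batch − LOI: 296.3 − 58.86 = 237.5 lb (matching Σ of the oxides)
percent by weight: oxide/glass ×100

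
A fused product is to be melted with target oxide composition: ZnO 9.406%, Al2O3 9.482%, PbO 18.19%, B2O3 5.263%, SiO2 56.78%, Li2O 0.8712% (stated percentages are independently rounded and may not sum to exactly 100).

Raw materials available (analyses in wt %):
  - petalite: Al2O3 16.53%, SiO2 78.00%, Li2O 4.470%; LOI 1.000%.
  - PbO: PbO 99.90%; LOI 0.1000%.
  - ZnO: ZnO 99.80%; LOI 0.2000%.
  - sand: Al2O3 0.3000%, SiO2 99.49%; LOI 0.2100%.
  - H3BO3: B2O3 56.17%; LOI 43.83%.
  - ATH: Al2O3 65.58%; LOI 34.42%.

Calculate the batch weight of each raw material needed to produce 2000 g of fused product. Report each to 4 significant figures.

Intermediates are printed, rounded to four significant digits, alongside each step — the working math maintains full precision all the way through; every reported number is rounded exactly once; the derived quantities, including net glass mass, the totals, yield, LOI, the six compositions, are recomputed using the weight values at 2000 g of glass in exact precision, as given in the problem or answer text.
Target masses of each oxide per 2000 g fused product:
  ZnO: 9.406% × 2000 = 188.1 g
  Al2O3: 9.482% × 2000 = 189.6 g
  PbO: 18.19% × 2000 = 363.8 g
  B2O3: 5.263% × 2000 = 105.3 g
  SiO2: 56.78% × 2000 = 1136 g
  Li2O: 0.8712% × 2000 = 17.42 g
A balance pass over the oxides, per the reported batch figures, under the basis named above (sum by sum, the targets are met net of answer rounding effects):
  ZnO: 188.5·0.9980 = 188.1 g (target 188.1 g)
  Al2O3: 389.8·0.1653 + 835.8·0.003000 + 187.1·0.6558 = 189.6 g (target 189.6 g)
  PbO: 364.2·0.9990 = 363.8 g (target 363.8 g)
  B2O3: 187.4·0.5617 = 105.3 g (target 105.3 g)
  SiO2: 389.8·0.7800 + 835.8·0.9949 = 1136 g (target 1136 g)
  Li2O: 389.8·0.04470 = 17.42 g (target 17.42 g)
Mass balance on the glass: total charge less LOI = 2000 g (summing oxide targets gives 2000 g; with the basis standing at 2000 g — any gap is answer rounding).
Whole-batch sum: Σ batch = 2153 g; LOI removed, Σ of batch·LOI: 152.9 g; the yield ratio, glass ÷ batch: 92.90%.

Batch per 2000 g fused product:
  petalite: 389.8 g
  PbO: 364.2 g
  ZnO: 188.5 g
  sand: 835.8 g
  H3BO3: 187.4 g
  ATH: 187.1 g
Total batch = 2153 g; LOI loss = 152.9 g; yield = 92.90%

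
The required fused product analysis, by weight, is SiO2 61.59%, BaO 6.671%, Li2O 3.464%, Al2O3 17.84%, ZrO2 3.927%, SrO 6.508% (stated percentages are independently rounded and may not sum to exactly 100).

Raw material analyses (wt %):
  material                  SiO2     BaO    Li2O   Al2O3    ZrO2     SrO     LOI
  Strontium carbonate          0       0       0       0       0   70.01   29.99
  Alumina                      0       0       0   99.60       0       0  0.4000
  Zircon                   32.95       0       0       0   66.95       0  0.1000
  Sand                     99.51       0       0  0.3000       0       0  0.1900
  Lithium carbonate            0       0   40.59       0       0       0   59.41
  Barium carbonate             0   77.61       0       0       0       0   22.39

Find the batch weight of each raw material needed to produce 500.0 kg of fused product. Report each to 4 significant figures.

Batch per 500.0 kg fused product:
  Strontium carbonate: 46.48 kg
  Alumina: 88.66 kg
  Zircon: 29.33 kg
  Sand: 299.8 kg
  Lithium carbonate: 42.67 kg
  Barium carbonate: 42.98 kg
Total batch = 549.9 kg; LOI loss = 49.87 kg; yield = 90.93%

Values along the way are shown (rounded to 4 significant figures) within the worked lines. The working math maintains full float precision in every operation. Each reported value is rounded once only — all derived quantities (the six compositions, yield, ignition loss, totals, net glass mass) are recomputed in full precision from the batch weights at 500.0 kg of glass as set out in the problem or the answer.
Target oxide masses per 500.0 kg fused product:
  SiO2: 61.59% × 500.0 = 308.0 kg
  BaO: 6.671% × 500.0 = 33.35 kg
  Li2O: 3.464% × 500.0 = 17.32 kg
  Al2O3: 17.84% × 500.0 = 89.20 kg
  ZrO2: 3.927% × 500.0 = 19.64 kg
  SrO: 6.508% × 500.0 = 32.54 kg
Per-oxide balance check applying the batch weights above, at the basis given (each sum matches its target mass once rounding is allowed for):
  SiO2: 29.33·0.3295 + 299.8·0.9951 = 308.0 kg (target 308.0 kg)
  BaO: 42.98·0.7761 = 33.36 kg (target 33.35 kg)
  Li2O: 42.67·0.4059 = 17.32 kg (target 17.32 kg)
  Al2O3: 88.66·0.9960 + 299.8·0.003000 = 89.20 kg (target 89.20 kg)
  ZrO2: 29.33·0.6695 = 19.64 kg (target 19.64 kg)
  SrO: 46.48·0.7001 = 32.54 kg (target 32.54 kg)
Glass mass check: whole batch net of LOI = 500.1 kg (oxide target masses add up to 500.0 kg; stated basis 500.0 kg — gaps are rounding artifacts).
Total batch = Σ batch = 549.9 kg; loss to ignition Σ batch·LOI = 49.87 kg; yield, glass over the total, = 90.93%.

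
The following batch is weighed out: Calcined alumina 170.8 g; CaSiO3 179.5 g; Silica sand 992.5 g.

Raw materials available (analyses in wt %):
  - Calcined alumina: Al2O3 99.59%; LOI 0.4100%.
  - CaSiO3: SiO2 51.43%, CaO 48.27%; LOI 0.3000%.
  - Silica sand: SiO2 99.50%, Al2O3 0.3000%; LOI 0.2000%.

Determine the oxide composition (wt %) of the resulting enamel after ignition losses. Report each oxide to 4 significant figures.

Glass mass = 1340 g (batch 1343 − LOI 3.224).
Composition: SiO2 80.61%, CaO 6.468%, Al2O3 12.92%

The intermediate values are shown, rounded to four significant digits, across the worked steps. All internal work carries full float precision through the solve; exactly one rounding goes into each reported value; the derived quantities are computed in full float precision (totals, yield, the three compositions, LOI, net glass mass) from the batch weights for 1340 g of glass as they appear in problem or answer.
Oxide masses out of the charge:
  SiO2: 179.5·0.5143 + 992.5·0.9950 = 1080 g
  CaO: 179.5·0.4827 = 86.64 g
  Al2O3: 170.8·0.9959 + 992.5·0.003000 = 173.1 g
LOI: 170.8·0.004100 + 179.5·0.003000 + 992.5·0.002000 = 3.224 g
Net of LOI, the glass mass = 1343 − 3.224 = 1340 g (= the summed oxide contributions)
oxide / glass × 100 gives the wt %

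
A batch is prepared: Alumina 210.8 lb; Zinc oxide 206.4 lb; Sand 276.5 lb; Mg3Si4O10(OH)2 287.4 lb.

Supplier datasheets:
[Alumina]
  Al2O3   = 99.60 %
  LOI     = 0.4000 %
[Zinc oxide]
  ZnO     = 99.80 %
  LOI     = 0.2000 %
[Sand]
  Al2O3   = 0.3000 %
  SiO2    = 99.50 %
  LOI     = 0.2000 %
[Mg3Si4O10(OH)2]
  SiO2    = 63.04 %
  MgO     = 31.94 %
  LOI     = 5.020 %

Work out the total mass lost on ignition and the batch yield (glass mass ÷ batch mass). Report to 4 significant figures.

LOI loss = 16.24 lb; glass = 964.9 lb; yield = 98.35%

Intermediates are printed rounded to four significant figures; full float precision is held throughout; a single rounding produces each reported value; derived quantities are rebuilt in full float precision (the yield, ignition loss, glass mass, totals, the four compositions) using the weight values per 964.9 lb of glass, as written in either problem or answer.
Per-material ignition loss:
  Alumina: 210.8 × 0.004000 = 0.8432 lb
  Zinc oxide: 206.4 × 0.002000 = 0.4128 lb
  Sand: 276.5 × 0.002000 = 0.5530 lb
  Mg3Si4O10(OH)2: 287.4 × 0.05020 = 14.43 lb
Total LOI = 16.24 lb
Glass = batch − LOI = 981.1 − 16.24 = 964.9 lb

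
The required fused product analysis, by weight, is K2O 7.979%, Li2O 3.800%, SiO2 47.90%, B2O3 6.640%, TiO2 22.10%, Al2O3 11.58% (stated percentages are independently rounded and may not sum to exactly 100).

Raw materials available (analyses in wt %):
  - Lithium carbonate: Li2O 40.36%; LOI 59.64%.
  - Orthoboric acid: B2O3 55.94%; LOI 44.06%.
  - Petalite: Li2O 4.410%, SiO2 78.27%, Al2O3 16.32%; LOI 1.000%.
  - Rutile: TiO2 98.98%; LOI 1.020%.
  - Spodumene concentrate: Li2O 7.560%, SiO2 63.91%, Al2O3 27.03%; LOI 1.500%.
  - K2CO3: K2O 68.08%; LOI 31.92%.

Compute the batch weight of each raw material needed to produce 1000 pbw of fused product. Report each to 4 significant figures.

Each numeric step keeps full precision in every operation; the intermediate values are printed, rounded to 4 significant figures, in the printout — every reported result receives exactly one rounding; derived quantities are recomputed at exact precision (the six compositions, LOI, net glass mass, yield, totals) from the weighed amounts for 1000 pbw of glass precisely as stated by problem or answer.
Oxide-by-oxide targets in 1000 pbw fused product:
  K2O: 7.979% × 1000 = 79.79 pbw
  Li2O: 3.800% × 1000 = 38.00 pbw
  SiO2: 47.90% × 1000 = 479.0 pbw
  B2O3: 6.640% × 1000 = 66.40 pbw
  TiO2: 22.10% × 1000 = 221.0 pbw
  Al2O3: 11.58% × 1000 = 115.8 pbw
Balance tally, oxide-wise, with the batch weights as given, per the basis as stated (summed amounts equal target values once rounding is allowed for):
  K2O: 117.2·0.6808 = 79.79 pbw (target 79.79 pbw)
  Li2O: 15.88·0.4036 + 517.1·0.04410 + 116.2·0.07560 = 38.00 pbw (target 38.00 pbw)
  SiO2: 517.1·0.7827 + 116.2·0.6391 = 479.0 pbw (target 479.0 pbw)
  B2O3: 118.7·0.5594 = 66.40 pbw (target 66.40 pbw)
  TiO2: 223.3·0.9898 = 221.0 pbw (target 221.0 pbw)
  Al2O3: 517.1·0.1632 + 116.2·0.2703 = 115.8 pbw (target 115.8 pbw)
The glass-mass cross-check: total batch − LOI = 1000 pbw (per-oxide target masses sum to 1000 pbw; stated basis 1000 pbw — any gap is answer rounding).
Batch total: Σ batch = 1108 pbw; loss to ignition Σ batch·LOI = 108.4 pbw; glass ÷ batch gives a yield of 90.22%.

Batch per 1000 pbw fused product:
  Lithium carbonate: 15.88 pbw
  Orthoboric acid: 118.7 pbw
  Petalite: 517.1 pbw
  Rutile: 223.3 pbw
  Spodumene concentrate: 116.2 pbw
  K2CO3: 117.2 pbw
Total batch = 1108 pbw; LOI loss = 108.4 pbw; yield = 90.22%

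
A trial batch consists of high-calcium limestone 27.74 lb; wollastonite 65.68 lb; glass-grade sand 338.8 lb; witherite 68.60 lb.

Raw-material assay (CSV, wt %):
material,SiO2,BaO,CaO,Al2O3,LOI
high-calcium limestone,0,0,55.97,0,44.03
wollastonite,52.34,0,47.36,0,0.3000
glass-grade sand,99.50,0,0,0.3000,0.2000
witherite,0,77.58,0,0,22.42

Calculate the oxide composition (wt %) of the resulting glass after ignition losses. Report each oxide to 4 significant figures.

Glass mass = 472.4 lb (batch 500.8 − LOI 28.47).
Composition: SiO2 78.65%, BaO 11.27%, CaO 9.872%, Al2O3 0.2152%

The working math keeps exact precision through every step — the intermediate values are shown, rounded to 4 significant figures, within the worked lines — a single rounding completes each reported figure — the derived quantities, which include ignition loss, net glass mass, the yield, four oxide percentages, the totals, are computed at exact precision, as they appear in problem or answer, starting from the weights on 472.4 lb of glass.
Mass of each oxide from the mix:
  SiO2: 65.68·0.5234 + 338.8·0.9950 = 371.5 lb
  BaO: 68.60·0.7758 = 53.22 lb
  CaO: 27.74·0.5597 + 65.68·0.4736 = 46.63 lb
  Al2O3: 338.8·0.003000 = 1.016 lb
LOI: 27.74·0.4403 + 65.68·0.003000 + 338.8·0.002000 + 68.60·0.2242 = 28.47 lb
batch − LOI leaves glass = 500.8 − 28.47 = 472.4 lb (= Σ oxide masses)
percent share: oxide ÷ glass, ×100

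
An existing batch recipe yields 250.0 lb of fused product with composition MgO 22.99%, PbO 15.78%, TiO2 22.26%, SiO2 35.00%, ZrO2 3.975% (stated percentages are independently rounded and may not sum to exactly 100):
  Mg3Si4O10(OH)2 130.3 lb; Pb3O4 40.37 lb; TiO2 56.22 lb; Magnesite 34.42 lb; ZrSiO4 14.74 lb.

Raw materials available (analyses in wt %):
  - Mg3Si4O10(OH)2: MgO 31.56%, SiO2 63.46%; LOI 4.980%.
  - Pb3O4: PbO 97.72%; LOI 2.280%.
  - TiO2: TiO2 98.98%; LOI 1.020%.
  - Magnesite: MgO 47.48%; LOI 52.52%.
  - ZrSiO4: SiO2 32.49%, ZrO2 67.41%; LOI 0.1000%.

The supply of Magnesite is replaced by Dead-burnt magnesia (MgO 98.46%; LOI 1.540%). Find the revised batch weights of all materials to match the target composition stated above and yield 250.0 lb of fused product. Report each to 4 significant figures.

Revised batch per 250.0 lb fused product:
  Mg3Si4O10(OH)2: 130.3 lb
  Pb3O4: 40.37 lb
  TiO2: 56.22 lb
  Dead-burnt magnesia: 16.60 lb
  ZrSiO4: 14.74 lb
Total batch = 258.2 lb; LOI loss = 8.253 lb

The intermediate values are printed (rounded to four significant digits) in the printout; the working math runs at exact precision throughout; exactly one rounding lands on each reported figure. All derived quantities (LOI, the totals, the five compositions, yield, glass mass) are re-derived at full precision from the batch weights for 250.0 lb of glass, precisely as stated by problem or answer.
Target oxide masses per 250.0 lb fused product:
  MgO: 22.99% × 250.0 = 57.48 lb
  PbO: 15.78% × 250.0 = 39.45 lb
  TiO2: 22.26% × 250.0 = 55.65 lb
  SiO2: 35.00% × 250.0 = 87.50 lb
  ZrO2: 3.975% × 250.0 = 9.938 lb
Verifying the oxide balance on the weights just shown, under the basis named above (delivered sums recover each target net of answer rounding effects):
  MgO: 130.3·0.3156 + 16.60·0.9846 = 57.47 lb (target 57.48 lb)
  PbO: 40.37·0.9772 = 39.45 lb (target 39.45 lb)
  TiO2: 56.22·0.9898 = 55.65 lb (target 55.65 lb)
  SiO2: 130.3·0.6346 + 14.74·0.3249 = 87.48 lb (target 87.50 lb)
  ZrO2: 14.74·0.6741 = 9.936 lb (target 9.938 lb)
Mass balance on the glass: whole batch net of LOI = 250.0 lb (targets for the oxides total 250.0 lb; stated basis 250.0 lb — rounding explains the deltas).
Batch total: Σ batch = 258.2 lb; LOI loss = Σ batch·LOI = 8.253 lb; yield: glass divided by total = 96.80%.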